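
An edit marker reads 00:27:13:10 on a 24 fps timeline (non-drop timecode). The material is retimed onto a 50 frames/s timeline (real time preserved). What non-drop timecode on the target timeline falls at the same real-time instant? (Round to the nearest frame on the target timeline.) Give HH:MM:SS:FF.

Source frame index: (0×3600 + 27×60 + 13) × 24 + 10 = 39202.
Real time: 39202 / (24) = 19601/12 s.
Target frame: (19601/12) × (50) = 490025/6 ≈ 81670.833 → 81671.
At 50 labels/s: frame 81671 → 00:27:13:21.

00:27:13:21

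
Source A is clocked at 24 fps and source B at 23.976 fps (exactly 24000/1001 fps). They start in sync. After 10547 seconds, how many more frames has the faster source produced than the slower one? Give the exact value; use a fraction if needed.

253128/1001 frames

A emits 24 × 10547 = 253128 frames; B emits 24000/1001 × 10547 = 253128000/1001.
Difference = 253128/1001 frames (≈ 252.8751); B is behind A.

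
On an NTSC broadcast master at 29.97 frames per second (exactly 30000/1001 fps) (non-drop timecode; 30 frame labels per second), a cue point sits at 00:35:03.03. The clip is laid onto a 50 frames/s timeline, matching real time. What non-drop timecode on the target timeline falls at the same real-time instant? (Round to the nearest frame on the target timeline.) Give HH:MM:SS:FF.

00:35:05:10

Source frame index: (0×3600 + 35×60 + 3) × 30 + 3 = 63093.
Real time: 63093 / (30000/1001) = 21052031/10000 s.
Target frame: (21052031/10000) × (50) = 21052031/200 ≈ 105260.155 → 105260.
At 50 labels/s: frame 105260 → 00:35:05:10.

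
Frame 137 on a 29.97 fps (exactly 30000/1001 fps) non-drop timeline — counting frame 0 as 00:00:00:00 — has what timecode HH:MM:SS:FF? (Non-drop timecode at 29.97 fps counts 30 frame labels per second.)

00:00:04:17

137 ÷ 30 = 4 full seconds, remainder 17 frames.
4 s = 0 h 0 min 4 s.
Timecode: 00:00:04:17.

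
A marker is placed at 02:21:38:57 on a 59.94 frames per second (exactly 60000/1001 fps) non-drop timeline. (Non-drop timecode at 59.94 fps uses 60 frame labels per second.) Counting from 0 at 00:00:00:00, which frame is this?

Total seconds to the label: (2 × 3600 + 21 × 60 + 38) = 8498.
Frame index = 8498 × 60 + 57 = 509937.

509937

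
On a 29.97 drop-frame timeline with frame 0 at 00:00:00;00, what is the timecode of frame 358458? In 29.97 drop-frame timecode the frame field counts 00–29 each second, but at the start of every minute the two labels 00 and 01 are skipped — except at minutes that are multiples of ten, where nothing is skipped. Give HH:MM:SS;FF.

Ten DF minutes hold 17982 frames, so frame 358458 lies in block 19 (frames 341658–359639) with 16800 frames into that block.
The block's first minute is 1800 frames and the rest 1798 each; 16800 frames reaches minute 9, so 19 × 18 + 9 × 2 = 360 labels have been skipped so far.
Adding those back, label number 358458 + 360 = 358818 at 30 labels/s is 11960 s + 18 f = 3 h 19 min 20 s frame 18, i.e. 03:19:20;18.

03:19:20;18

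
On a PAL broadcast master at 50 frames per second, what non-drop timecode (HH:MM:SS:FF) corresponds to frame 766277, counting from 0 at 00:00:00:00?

04:15:25:27

766277 ÷ 50 = 15325 full seconds, remainder 27 frames.
15325 s = 4 h 15 min 25 s.
Timecode: 04:15:25:27.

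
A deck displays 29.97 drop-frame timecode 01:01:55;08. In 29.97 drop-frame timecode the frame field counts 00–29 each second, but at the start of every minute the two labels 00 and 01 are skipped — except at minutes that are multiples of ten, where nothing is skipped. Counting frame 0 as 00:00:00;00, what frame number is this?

As if non-drop at 30 labels/s: (1 × 3600 + 1 × 60 + 55) × 30 + 8 = 111458.
Minute boundaries passed: 61; those not divisible by 10: 61 − 6 = 55; dropped labels = 2 × 55 = 110.
Actual frame index = 111458 − 110 = 111348.

111348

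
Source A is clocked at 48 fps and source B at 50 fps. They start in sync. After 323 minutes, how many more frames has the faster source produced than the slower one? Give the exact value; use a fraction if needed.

323 min = 19380 s.
A emits 48 × 19380 = 930240 frames; B emits 50 × 19380 = 969000.
Difference = 38760 frames; B is ahead of A.

38760 frames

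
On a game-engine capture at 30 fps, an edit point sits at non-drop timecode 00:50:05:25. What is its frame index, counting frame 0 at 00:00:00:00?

90175

Total seconds to the label: (0 × 3600 + 50 × 60 + 5) = 3005.
Frame index = 3005 × 30 + 25 = 90175.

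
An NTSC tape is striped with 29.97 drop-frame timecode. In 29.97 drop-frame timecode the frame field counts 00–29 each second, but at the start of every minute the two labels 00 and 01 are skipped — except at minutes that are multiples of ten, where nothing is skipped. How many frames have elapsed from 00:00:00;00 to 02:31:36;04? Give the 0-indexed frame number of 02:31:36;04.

272612

As if non-drop at 30 labels/s: (2 × 3600 + 31 × 60 + 36) × 30 + 4 = 272884.
Minute boundaries passed: 151; those not divisible by 10: 151 − 15 = 136; dropped labels = 2 × 136 = 272.
Actual frame index = 272884 − 272 = 272612.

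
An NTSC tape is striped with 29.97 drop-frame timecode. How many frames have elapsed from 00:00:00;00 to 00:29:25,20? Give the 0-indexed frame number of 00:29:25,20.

Complete 10-minute blocks: 2, each 17982 frames → 35964.
Remaining 9 whole minutes in the current block: 1800 + 8 × 1798 = 16184 frames.
Within the current minute: 25 × 30 + 20 − 2 = 768 (labels ;00/;01 skipped at this minute). Total = 35964 + 16184 + 768 = 52916.

52916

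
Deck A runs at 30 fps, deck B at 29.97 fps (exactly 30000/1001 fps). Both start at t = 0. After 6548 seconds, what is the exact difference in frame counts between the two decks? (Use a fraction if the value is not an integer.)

A emits 30 × 6548 = 196440 frames; B emits 30000/1001 × 6548 = 196440000/1001.
Difference = 196440/1001 frames (≈ 196.2438); B is behind A.

196440/1001 frames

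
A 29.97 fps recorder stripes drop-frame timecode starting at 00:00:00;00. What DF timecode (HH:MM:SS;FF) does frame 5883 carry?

Each 10-minute DF block holds 10 × 60 × 30 − 9 × 2 = 17982 frames. 5883 ÷ 17982 → 0 full blocks, remainder 5883.
Within the partial block the first minute is 1800 frames and each further minute 1798, so 3 further minute boundaries passed. Total skipped labels = 18 × 0 + 2 × 3 = 6.
Non-drop label index = 5883 + 6 = 5889; at 30 labels/s that is 00:03:16:09, i.e. DF 00:03:16;09.

00:03:16;09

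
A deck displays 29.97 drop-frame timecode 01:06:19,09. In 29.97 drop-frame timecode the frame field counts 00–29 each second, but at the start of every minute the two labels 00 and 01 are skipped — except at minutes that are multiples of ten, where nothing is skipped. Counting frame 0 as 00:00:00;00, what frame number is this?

Complete 10-minute blocks: 6, each 17982 frames → 107892.
Remaining 6 whole minutes in the current block: 1800 + 5 × 1798 = 10790 frames.
Within the current minute: 19 × 30 + 9 − 2 = 577 (labels ;00/;01 skipped at this minute). Total = 107892 + 10790 + 577 = 119259.

119259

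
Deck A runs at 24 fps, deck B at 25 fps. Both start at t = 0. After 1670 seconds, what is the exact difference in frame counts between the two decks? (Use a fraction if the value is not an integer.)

A emits 24 × 1670 = 40080 frames; B emits 25 × 1670 = 41750.
Difference = 1670 frames; B is ahead of A.

1670 frames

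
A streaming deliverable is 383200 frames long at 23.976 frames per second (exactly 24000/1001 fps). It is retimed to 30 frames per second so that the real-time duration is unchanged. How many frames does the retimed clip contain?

Target frames = source frames × (target rate / source rate) = 383200 × (30)/(24000/1001) = 383200 × 1001/800 = 479479.

479479 frames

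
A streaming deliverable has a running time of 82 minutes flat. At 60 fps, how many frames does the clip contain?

82 min = 4920 s.
Frames = 4920 × 60 = 295200.

295200 frames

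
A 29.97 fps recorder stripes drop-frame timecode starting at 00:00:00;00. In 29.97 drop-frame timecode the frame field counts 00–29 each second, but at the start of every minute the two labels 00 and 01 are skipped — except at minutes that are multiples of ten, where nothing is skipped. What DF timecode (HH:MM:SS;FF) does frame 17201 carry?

00:09:33;29

Each 10-minute DF block holds 10 × 60 × 30 − 9 × 2 = 17982 frames. 17201 ÷ 17982 → 0 full blocks, remainder 17201.
Within the partial block the first minute is 1800 frames and each further minute 1798, so 9 further minute boundaries passed. Total skipped labels = 18 × 0 + 2 × 9 = 18.
Non-drop label index = 17201 + 18 = 17219; at 30 labels/s that is 00:09:33:29, i.e. DF 00:09:33;29.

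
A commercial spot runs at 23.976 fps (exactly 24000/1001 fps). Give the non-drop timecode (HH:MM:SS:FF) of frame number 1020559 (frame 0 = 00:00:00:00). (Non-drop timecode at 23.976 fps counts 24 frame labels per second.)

11:48:43:07

1020559 ÷ 24 = 42523 full seconds, remainder 7 frames.
42523 s = 11 h 48 min 43 s.
Timecode: 11:48:43:07.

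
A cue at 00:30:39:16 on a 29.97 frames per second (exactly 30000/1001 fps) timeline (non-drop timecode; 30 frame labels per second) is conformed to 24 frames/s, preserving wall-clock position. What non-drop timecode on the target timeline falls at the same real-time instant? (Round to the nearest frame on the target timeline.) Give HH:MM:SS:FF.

Source frame index: (0×3600 + 30×60 + 39) × 30 + 16 = 55186.
Real time: 55186 / (30000/1001) = 27620593/15000 s.
Target frame: (27620593/15000) × (24) = 27620593/625 ≈ 44192.949 → 44193.
At 24 labels/s: frame 44193 → 00:30:41:09.

00:30:41:09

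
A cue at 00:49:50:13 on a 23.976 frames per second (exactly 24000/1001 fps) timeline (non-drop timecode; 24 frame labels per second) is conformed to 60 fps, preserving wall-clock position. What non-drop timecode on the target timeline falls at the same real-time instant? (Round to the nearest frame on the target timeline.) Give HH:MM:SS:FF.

00:49:53:32

Source frame index: (0×3600 + 49×60 + 50) × 24 + 13 = 71773.
Real time: 71773 / (24000/1001) = 71844773/24000 s.
Target frame: (71844773/24000) × (60) = 71844773/400 ≈ 179611.932 → 179612.
At 60 labels/s: frame 179612 → 00:49:53:32.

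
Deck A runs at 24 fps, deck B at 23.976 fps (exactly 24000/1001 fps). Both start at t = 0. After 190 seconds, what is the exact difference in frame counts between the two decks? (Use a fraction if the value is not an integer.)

A emits 24 × 190 = 4560 frames; B emits 24000/1001 × 190 = 4560000/1001.
Difference = 4560/1001 frames (≈ 4.5554); B is behind A.

4560/1001 frames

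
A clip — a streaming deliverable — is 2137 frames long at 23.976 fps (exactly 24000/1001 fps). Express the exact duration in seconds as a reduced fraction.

2139137/24000 seconds

Running time = 2137 ÷ (24000/1001) = 2137 × 1001/24000 = 2139137/24000 s.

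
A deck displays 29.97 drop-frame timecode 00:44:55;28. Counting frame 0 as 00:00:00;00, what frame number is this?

As if non-drop at 30 labels/s: (0 × 3600 + 44 × 60 + 55) × 30 + 28 = 80878.
Minute boundaries passed: 44; those not divisible by 10: 44 − 4 = 40; dropped labels = 2 × 40 = 80.
Actual frame index = 80878 − 80 = 80798.

80798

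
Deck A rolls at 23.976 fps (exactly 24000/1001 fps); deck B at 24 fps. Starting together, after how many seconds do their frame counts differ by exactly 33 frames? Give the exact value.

1376.375 seconds

The gap grows by |24 − 24000/1001| = 24/1001 frames per second.
Time for a 33-frame gap: 33 ÷ (24/1001) = 1376.375 s.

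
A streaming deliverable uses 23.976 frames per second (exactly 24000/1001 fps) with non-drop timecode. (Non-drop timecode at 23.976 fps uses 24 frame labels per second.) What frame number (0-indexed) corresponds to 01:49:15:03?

frame 157323

Total seconds to the label: (1 × 3600 + 49 × 60 + 15) = 6555.
Frame index = 6555 × 24 + 3 = 157323.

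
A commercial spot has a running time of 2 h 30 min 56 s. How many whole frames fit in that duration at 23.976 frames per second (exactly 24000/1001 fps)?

217126 frames

2 h 30 min 56 s = 9056 s.
Frames = 9056 × 24000/1001 = 217344000/1001 ≈ 217126.8731.
Complete frames: 217126.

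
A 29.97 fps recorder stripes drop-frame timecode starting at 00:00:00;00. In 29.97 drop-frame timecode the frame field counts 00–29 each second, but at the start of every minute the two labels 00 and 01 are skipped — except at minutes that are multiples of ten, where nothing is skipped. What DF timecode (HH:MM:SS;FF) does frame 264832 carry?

02:27:16;18

Ten DF minutes hold 17982 frames, so frame 264832 lies in block 14 (frames 251748–269729) with 13084 frames into that block.
The block's first minute is 1800 frames and the rest 1798 each; 13084 frames reaches minute 7, so 14 × 18 + 7 × 2 = 266 labels have been skipped so far.
Adding those back, label number 264832 + 266 = 265098 at 30 labels/s is 8836 s + 18 f = 2 h 27 min 16 s frame 18, i.e. 02:27:16;18.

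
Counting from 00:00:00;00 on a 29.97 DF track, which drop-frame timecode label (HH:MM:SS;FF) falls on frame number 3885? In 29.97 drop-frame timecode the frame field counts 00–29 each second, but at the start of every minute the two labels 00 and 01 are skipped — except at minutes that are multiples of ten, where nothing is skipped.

Each 10-minute DF block holds 10 × 60 × 30 − 9 × 2 = 17982 frames. 3885 ÷ 17982 → 0 full blocks, remainder 3885.
Within the partial block the first minute is 1800 frames and each further minute 1798, so 2 further minute boundaries passed. Total skipped labels = 18 × 0 + 2 × 2 = 4.
Non-drop label index = 3885 + 4 = 3889; at 30 labels/s that is 00:02:09:19, i.e. DF 00:02:09;19.

00:02:09;19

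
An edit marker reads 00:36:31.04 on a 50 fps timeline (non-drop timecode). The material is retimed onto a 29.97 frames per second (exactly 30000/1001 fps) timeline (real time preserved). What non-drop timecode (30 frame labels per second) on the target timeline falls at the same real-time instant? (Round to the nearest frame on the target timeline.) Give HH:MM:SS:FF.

00:36:28:27

Source frame index: (0×3600 + 36×60 + 31) × 50 + 4 = 109554.
Real time: 109554 / (50) = 54777/25 s.
Target frame: (54777/25) × (30000/1001) = 65732400/1001 ≈ 65666.733 → 65667.
At 30 labels/s: frame 65667 → 00:36:28:27.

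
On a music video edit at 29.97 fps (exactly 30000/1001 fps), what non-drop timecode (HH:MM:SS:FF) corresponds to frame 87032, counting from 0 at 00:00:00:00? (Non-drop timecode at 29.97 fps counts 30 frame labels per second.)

87032 ÷ 30 = 2901 full seconds, remainder 2 frames.
2901 s = 0 h 48 min 21 s.
Timecode: 00:48:21:02.

00:48:21:02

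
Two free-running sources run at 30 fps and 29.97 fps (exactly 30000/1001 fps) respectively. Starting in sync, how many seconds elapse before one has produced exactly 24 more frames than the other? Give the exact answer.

800.8 seconds

The gap grows by |30000/1001 − 30| = 30/1001 frames per second.
Time for a 24-frame gap: 24 ÷ (30/1001) = 800.8 s.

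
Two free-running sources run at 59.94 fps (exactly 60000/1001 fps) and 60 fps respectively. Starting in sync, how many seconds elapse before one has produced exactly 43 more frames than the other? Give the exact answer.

43043/60 seconds

The gap grows by |60 − 60000/1001| = 60/1001 frames per second.
Time for a 43-frame gap: 43 ÷ (60/1001) = 43043/60 s.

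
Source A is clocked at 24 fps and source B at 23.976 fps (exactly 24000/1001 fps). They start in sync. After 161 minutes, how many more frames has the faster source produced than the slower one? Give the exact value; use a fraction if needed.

161 min = 9660 s.
A emits 24 × 9660 = 231840 frames; B emits 24000/1001 × 9660 = 33120000/143.
Difference = 33120/143 frames (≈ 231.6084); B is behind A.

33120/143 frames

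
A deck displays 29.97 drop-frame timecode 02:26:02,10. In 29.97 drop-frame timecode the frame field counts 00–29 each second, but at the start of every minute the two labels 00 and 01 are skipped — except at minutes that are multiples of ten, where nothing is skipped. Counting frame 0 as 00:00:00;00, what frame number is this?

262606

Complete 10-minute blocks: 14, each 17982 frames → 251748.
Remaining 6 whole minutes in the current block: 1800 + 5 × 1798 = 10790 frames.
Within the current minute: 2 × 30 + 10 − 2 = 68 (labels ;00/;01 skipped at this minute). Total = 251748 + 10790 + 68 = 262606.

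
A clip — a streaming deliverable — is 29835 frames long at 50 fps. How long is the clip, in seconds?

Running time = 29835 / (50) = 596.7 s.

596.7 seconds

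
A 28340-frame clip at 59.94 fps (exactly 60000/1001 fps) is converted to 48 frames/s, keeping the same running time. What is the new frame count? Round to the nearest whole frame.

22695 frames

Frames at target rate = 28340 × (48) / (60000/1001) = 2836834/125 ≈ 22694.672.
Nearest whole frame: 22695.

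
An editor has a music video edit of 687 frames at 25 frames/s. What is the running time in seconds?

27.48 seconds

Running time = 687 / (25) = 27.48 s.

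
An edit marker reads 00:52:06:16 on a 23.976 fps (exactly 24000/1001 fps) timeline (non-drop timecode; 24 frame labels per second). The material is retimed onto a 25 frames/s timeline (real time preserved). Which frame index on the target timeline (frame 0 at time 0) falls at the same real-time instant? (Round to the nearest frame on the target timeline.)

Source frame index: (0×3600 + 52×60 + 6) × 24 + 16 = 75040.
Real time: 75040 / (24000/1001) = 469469/150 s.
Target frame: (469469/150) × (25) = 469469/6 ≈ 78244.833 → 78245.

frame 78245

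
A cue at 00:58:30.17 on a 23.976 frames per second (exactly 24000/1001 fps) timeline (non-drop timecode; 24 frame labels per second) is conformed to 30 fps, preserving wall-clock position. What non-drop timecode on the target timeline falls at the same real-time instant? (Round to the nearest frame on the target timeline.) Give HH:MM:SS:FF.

00:58:34:07

Source frame index: (0×3600 + 58×60 + 30) × 24 + 17 = 84257.
Real time: 84257 / (24000/1001) = 84341257/24000 s.
Target frame: (84341257/24000) × (30) = 84341257/800 ≈ 105426.571 → 105427.
At 30 labels/s: frame 105427 → 00:58:34:07.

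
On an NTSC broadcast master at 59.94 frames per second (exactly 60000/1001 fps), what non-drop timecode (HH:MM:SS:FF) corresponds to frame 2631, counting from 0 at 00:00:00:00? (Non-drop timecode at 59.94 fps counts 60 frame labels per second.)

2631 ÷ 60 = 43 full seconds, remainder 51 frames.
43 s = 0 h 0 min 43 s.
Timecode: 00:00:43:51.

00:00:43:51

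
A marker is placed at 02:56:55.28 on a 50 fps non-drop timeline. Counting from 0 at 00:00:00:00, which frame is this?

Total seconds to the label: (2 × 3600 + 56 × 60 + 55) = 10615.
Frame index = 10615 × 50 + 28 = 530778.

530778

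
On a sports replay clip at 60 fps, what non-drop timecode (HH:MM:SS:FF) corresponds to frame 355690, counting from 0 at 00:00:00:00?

355690 ÷ 60 = 5928 full seconds, remainder 10 frames.
5928 s = 1 h 38 min 48 s.
Timecode: 01:38:48:10.

01:38:48:10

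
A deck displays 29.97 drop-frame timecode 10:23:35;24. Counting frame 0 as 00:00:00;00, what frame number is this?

As if non-drop at 30 labels/s: (10 × 3600 + 23 × 60 + 35) × 30 + 24 = 1122474.
Minute boundaries passed: 623; those not divisible by 10: 623 − 62 = 561; dropped labels = 2 × 561 = 1122.
Actual frame index = 1122474 − 1122 = 1121352.

1121352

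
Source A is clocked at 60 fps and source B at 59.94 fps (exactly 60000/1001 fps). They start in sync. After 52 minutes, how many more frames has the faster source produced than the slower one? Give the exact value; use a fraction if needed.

52 min = 3120 s.
A emits 60 × 3120 = 187200 frames; B emits 60000/1001 × 3120 = 14400000/77.
Difference = 14400/77 frames (≈ 187.0130); B is behind A.

14400/77 frames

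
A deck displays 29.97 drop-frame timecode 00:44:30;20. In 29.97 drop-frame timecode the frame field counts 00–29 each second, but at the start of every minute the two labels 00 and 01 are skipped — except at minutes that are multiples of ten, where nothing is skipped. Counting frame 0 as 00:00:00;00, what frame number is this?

Complete 10-minute blocks: 4, each 17982 frames → 71928.
Remaining 4 whole minutes in the current block: 1800 + 3 × 1798 = 7194 frames.
Within the current minute: 30 × 30 + 20 − 2 = 918 (labels ;00/;01 skipped at this minute). Total = 71928 + 7194 + 918 = 80040.

80040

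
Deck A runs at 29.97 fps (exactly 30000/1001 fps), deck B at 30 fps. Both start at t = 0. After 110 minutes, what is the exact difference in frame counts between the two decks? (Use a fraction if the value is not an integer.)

18000/91 frames

110 min = 6600 s.
A emits 30000/1001 × 6600 = 18000000/91 frames; B emits 30 × 6600 = 198000.
Difference = 18000/91 frames (≈ 197.8022); B is ahead of A.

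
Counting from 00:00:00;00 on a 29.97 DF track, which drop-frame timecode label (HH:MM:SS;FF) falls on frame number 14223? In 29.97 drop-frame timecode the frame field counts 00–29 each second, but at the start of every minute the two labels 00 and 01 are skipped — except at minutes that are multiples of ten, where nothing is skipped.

Each 10-minute DF block holds 10 × 60 × 30 − 9 × 2 = 17982 frames. 14223 ÷ 17982 → 0 full blocks, remainder 14223.
Within the partial block the first minute is 1800 frames and each further minute 1798, so 7 further minute boundaries passed. Total skipped labels = 18 × 0 + 2 × 7 = 14.
Non-drop label index = 14223 + 14 = 14237; at 30 labels/s that is 00:07:54:17, i.e. DF 00:07:54;17.

00:07:54;17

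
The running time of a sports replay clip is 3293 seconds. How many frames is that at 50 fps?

Frames = 3293 × 50 = 164650.

164650 frames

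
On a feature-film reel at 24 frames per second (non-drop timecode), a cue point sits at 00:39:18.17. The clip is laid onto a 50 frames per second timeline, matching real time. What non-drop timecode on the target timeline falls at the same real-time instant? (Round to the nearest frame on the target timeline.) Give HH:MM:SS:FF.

00:39:18:35

Source frame index: (0×3600 + 39×60 + 18) × 24 + 17 = 56609.
Real time: 56609 / (24) = 56609/24 s.
Target frame: (56609/24) × (50) = 1415225/12 ≈ 117935.417 → 117935.
At 50 labels/s: frame 117935 → 00:39:18:35.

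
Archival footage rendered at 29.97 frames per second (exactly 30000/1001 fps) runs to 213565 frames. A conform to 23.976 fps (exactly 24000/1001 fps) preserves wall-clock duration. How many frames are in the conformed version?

Target frames = source frames × (target rate / source rate) = 213565 × (24000/1001)/(30000/1001) = 213565 × 4/5 = 170852.

170852 frames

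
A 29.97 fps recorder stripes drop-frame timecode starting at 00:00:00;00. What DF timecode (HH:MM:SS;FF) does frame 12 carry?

Ten DF minutes hold 17982 frames, so frame 12 lies in block 0 (frames 0–17981) with 12 frames into that block.
The block's first minute is 1800 frames and the rest 1798 each; 12 frames reaches minute 0, so 0 × 18 + 0 × 2 = 0 labels have been skipped so far.
Adding those back, label number 12 + 0 = 12 at 30 labels/s is 0 s + 12 f = 0 h 0 min 0 s frame 12, i.e. 00:00:00;12.

00:00:00;12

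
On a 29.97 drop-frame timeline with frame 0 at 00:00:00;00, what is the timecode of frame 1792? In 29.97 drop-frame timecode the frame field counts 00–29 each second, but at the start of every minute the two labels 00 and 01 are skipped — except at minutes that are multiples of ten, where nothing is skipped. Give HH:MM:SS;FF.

00:00:59;22

Ten DF minutes hold 17982 frames, so frame 1792 lies in block 0 (frames 0–17981) with 1792 frames into that block.
The block's first minute is 1800 frames and the rest 1798 each; 1792 frames reaches minute 0, so 0 × 18 + 0 × 2 = 0 labels have been skipped so far.
Adding those back, label number 1792 + 0 = 1792 at 30 labels/s is 59 s + 22 f = 0 h 0 min 59 s frame 22, i.e. 00:00:59;22.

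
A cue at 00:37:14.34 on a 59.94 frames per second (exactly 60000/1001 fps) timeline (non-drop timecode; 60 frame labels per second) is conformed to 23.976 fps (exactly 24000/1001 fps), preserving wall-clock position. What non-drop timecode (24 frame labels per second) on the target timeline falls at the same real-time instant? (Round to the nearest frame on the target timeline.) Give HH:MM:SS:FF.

00:37:14:14

Source frame index: (0×3600 + 37×60 + 14) × 60 + 34 = 134074.
Real time: 134074 / (60000/1001) = 67104037/30000 s.
Target frame: (67104037/30000) × (24000/1001) = 268148/5 ≈ 53629.600 → 53630.
At 24 labels/s: frame 53630 → 00:37:14:14.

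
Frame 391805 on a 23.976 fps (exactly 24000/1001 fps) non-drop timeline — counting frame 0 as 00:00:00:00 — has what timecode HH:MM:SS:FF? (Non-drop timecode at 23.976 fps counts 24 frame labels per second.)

04:32:05:05

391805 ÷ 24 = 16325 full seconds, remainder 5 frames.
16325 s = 4 h 32 min 5 s.
Timecode: 04:32:05:05.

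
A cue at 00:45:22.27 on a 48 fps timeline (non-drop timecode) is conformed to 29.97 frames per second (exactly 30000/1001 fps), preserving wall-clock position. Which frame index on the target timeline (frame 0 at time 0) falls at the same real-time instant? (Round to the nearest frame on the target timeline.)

frame 81595

Source frame index: (0×3600 + 45×60 + 22) × 48 + 27 = 130683.
Real time: 130683 / (48) = 43561/16 s.
Target frame: (43561/16) × (30000/1001) = 11668125/143 ≈ 81595.280 → 81595.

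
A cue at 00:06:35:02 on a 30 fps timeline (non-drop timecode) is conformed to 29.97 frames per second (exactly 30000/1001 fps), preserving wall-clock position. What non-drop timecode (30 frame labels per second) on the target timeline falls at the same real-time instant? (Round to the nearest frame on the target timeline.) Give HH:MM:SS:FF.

Source frame index: (0×3600 + 6×60 + 35) × 30 + 2 = 11852.
Real time: 11852 / (30) = 5926/15 s.
Target frame: (5926/15) × (30000/1001) = 11852000/1001 ≈ 11840.160 → 11840.
At 30 labels/s: frame 11840 → 00:06:34:20.

00:06:34:20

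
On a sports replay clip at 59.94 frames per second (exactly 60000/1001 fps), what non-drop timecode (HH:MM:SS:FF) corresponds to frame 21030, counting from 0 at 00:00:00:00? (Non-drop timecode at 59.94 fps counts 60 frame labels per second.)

21030 ÷ 60 = 350 full seconds, remainder 30 frames.
350 s = 0 h 5 min 50 s.
Timecode: 00:05:50:30.

00:05:50:30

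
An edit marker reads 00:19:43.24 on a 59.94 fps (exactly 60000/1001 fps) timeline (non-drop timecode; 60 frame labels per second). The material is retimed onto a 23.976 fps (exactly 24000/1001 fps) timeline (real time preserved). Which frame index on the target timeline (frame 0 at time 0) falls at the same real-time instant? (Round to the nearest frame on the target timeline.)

Source frame index: (0×3600 + 19×60 + 43) × 60 + 24 = 71004.
Real time: 71004 / (60000/1001) = 5922917/5000 s.
Target frame: (5922917/5000) × (24000/1001) = 142008/5 ≈ 28401.600 → 28402.

frame 28402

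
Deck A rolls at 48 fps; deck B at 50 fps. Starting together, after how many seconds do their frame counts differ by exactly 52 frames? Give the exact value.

26 seconds

The gap grows by |50 − 48| = 2 frames per second.
Time for a 52-frame gap: 52 ÷ (2) = 26 s.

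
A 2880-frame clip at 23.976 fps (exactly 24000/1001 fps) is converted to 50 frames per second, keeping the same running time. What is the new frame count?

Target frames = source frames × (target rate / source rate) = 2880 × (50)/(24000/1001) = 2880 × 1001/480 = 6006.

6006 frames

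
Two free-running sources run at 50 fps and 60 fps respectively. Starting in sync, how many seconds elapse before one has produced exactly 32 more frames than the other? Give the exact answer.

The gap grows by |60 − 50| = 10 frames per second.
Time for a 32-frame gap: 32 ÷ (10) = 3.2 s.

3.2 seconds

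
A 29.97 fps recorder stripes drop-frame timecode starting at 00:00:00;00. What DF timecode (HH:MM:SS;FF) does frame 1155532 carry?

10:42:36;08

Each 10-minute DF block holds 10 × 60 × 30 − 9 × 2 = 17982 frames. 1155532 ÷ 17982 → 64 full blocks, remainder 4684.
Within the partial block the first minute is 1800 frames and each further minute 1798, so 2 further minute boundaries passed. Total skipped labels = 18 × 64 + 2 × 2 = 1156.
Non-drop label index = 1155532 + 1156 = 1156688; at 30 labels/s that is 10:42:36:08, i.e. DF 10:42:36;08.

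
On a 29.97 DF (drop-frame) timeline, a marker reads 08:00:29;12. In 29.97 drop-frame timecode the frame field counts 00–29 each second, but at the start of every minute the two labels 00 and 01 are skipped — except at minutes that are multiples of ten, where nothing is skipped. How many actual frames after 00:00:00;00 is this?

864018

As if non-drop at 30 labels/s: (8 × 3600 + 0 × 60 + 29) × 30 + 12 = 864882.
Minute boundaries passed: 480; those not divisible by 10: 480 − 48 = 432; dropped labels = 2 × 432 = 864.
Actual frame index = 864882 − 864 = 864018.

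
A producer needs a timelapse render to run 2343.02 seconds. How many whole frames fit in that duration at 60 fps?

Frames = 2343.02 × 60 = 702906/5 ≈ 140581.2000.
Complete frames: 140581.

140581 frames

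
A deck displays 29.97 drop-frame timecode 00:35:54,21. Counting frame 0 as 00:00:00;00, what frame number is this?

64577

Complete 10-minute blocks: 3, each 17982 frames → 53946.
Remaining 5 whole minutes in the current block: 1800 + 4 × 1798 = 8992 frames.
Within the current minute: 54 × 30 + 21 − 2 = 1639 (labels ;00/;01 skipped at this minute). Total = 53946 + 8992 + 1639 = 64577.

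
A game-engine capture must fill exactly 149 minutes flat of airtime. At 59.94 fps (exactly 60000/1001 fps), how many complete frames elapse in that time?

535864 frames

149 min = 8940 s.
Frames = 8940 × 60000/1001 = 536400000/1001 ≈ 535864.1359.
Complete frames: 535864.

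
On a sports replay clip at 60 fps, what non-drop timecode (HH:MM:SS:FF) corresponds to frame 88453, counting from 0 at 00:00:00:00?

00:24:34:13

88453 ÷ 60 = 1474 full seconds, remainder 13 frames.
1474 s = 0 h 24 min 34 s.
Timecode: 00:24:34:13.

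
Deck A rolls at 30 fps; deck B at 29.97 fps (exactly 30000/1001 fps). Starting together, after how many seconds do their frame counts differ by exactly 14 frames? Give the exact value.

The gap grows by |30000/1001 − 30| = 30/1001 frames per second.
Time for a 14-frame gap: 14 ÷ (30/1001) = 7007/15 s.

7007/15 seconds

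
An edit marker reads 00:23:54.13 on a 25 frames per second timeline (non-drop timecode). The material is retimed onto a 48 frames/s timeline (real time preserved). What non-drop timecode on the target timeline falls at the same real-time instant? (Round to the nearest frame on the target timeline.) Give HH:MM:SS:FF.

Source frame index: (0×3600 + 23×60 + 54) × 25 + 13 = 35863.
Real time: 35863 / (25) = 35863/25 s.
Target frame: (35863/25) × (48) = 1721424/25 ≈ 68856.960 → 68857.
At 48 labels/s: frame 68857 → 00:23:54:25.

00:23:54:25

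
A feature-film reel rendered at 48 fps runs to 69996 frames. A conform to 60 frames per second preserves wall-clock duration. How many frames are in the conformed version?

87495 frames

Target frames = source frames × (target rate / source rate) = 69996 × (60)/(48) = 69996 × 5/4 = 87495.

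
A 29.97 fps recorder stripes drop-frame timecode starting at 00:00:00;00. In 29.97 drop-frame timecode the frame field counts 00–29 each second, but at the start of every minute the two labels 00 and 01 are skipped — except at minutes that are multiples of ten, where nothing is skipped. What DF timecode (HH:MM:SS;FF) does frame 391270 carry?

Ten DF minutes hold 17982 frames, so frame 391270 lies in block 21 (frames 377622–395603) with 13648 frames into that block.
The block's first minute is 1800 frames and the rest 1798 each; 13648 frames reaches minute 7, so 21 × 18 + 7 × 2 = 392 labels have been skipped so far.
Adding those back, label number 391270 + 392 = 391662 at 30 labels/s is 13055 s + 12 f = 3 h 37 min 35 s frame 12, i.e. 03:37:35;12.

03:37:35;12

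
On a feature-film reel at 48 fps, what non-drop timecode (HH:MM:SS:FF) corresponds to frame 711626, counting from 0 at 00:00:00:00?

04:07:05:26

711626 ÷ 48 = 14825 full seconds, remainder 26 frames.
14825 s = 4 h 7 min 5 s.
Timecode: 04:07:05:26.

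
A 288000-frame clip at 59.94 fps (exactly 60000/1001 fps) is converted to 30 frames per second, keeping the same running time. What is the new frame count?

144144 frames

Target frames = source frames × (target rate / source rate) = 288000 × (30)/(60000/1001) = 288000 × 1001/2000 = 144144.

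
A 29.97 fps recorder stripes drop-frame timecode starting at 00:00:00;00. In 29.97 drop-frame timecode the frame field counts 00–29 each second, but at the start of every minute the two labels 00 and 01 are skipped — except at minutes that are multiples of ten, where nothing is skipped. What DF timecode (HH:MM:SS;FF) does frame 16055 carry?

Ten DF minutes hold 17982 frames, so frame 16055 lies in block 0 (frames 0–17981) with 16055 frames into that block.
The block's first minute is 1800 frames and the rest 1798 each; 16055 frames reaches minute 8, so 0 × 18 + 8 × 2 = 16 labels have been skipped so far.
Adding those back, label number 16055 + 16 = 16071 at 30 labels/s is 535 s + 21 f = 0 h 8 min 55 s frame 21, i.e. 00:08:55;21.

00:08:55;21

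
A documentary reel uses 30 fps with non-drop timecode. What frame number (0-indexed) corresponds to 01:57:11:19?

frame 210949

Total seconds to the label: (1 × 3600 + 57 × 60 + 11) = 7031.
Frame index = 7031 × 30 + 19 = 210949.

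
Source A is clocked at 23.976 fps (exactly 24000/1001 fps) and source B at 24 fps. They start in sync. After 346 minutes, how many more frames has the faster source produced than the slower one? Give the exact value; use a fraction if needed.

498240/1001 frames

346 min = 20760 s.
A emits 24000/1001 × 20760 = 498240000/1001 frames; B emits 24 × 20760 = 498240.
Difference = 498240/1001 frames (≈ 497.7423); B is ahead of A.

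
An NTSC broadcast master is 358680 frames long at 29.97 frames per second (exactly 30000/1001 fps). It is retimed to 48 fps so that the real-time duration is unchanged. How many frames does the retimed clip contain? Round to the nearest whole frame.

Frames at target rate = 358680 × (48) / (30000/1001) = 71807736/125 ≈ 574461.888.
Nearest whole frame: 574462.

574462 frames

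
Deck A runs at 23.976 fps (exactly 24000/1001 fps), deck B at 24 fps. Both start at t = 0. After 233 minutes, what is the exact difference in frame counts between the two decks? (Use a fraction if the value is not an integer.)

233 min = 13980 s.
A emits 24000/1001 × 13980 = 335520000/1001 frames; B emits 24 × 13980 = 335520.
Difference = 335520/1001 frames (≈ 335.1848); B is ahead of A.

335520/1001 frames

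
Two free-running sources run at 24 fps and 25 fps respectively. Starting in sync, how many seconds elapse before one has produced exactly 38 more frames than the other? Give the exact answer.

38 seconds

The gap grows by |25 − 24| = 1 frame per second.
Time for a 38-frame gap: 38 ÷ (1) = 38 s.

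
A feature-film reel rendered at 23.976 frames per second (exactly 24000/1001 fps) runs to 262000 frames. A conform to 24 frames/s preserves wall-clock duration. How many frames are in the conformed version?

262262 frames

Target frames = source frames × (target rate / source rate) = 262000 × (24)/(24000/1001) = 262000 × 1001/1000 = 262262.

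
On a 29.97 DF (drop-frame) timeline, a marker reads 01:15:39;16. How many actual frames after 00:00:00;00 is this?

Complete 10-minute blocks: 7, each 17982 frames → 125874.
Remaining 5 whole minutes in the current block: 1800 + 4 × 1798 = 8992 frames.
Within the current minute: 39 × 30 + 16 − 2 = 1184 (labels ;00/;01 skipped at this minute). Total = 125874 + 8992 + 1184 = 136050.

136050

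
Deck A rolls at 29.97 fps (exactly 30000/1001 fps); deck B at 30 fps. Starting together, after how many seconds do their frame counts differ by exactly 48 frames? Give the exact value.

1601.6 seconds

The gap grows by |30 − 30000/1001| = 30/1001 frames per second.
Time for a 48-frame gap: 48 ÷ (30/1001) = 1601.6 s.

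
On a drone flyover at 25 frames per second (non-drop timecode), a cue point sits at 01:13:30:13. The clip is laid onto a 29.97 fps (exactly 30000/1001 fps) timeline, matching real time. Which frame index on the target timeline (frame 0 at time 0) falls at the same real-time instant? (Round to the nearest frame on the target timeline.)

frame 132183

Source frame index: (1×3600 + 13×60 + 30) × 25 + 13 = 110263.
Real time: 110263 / (25) = 110263/25 s.
Target frame: (110263/25) × (30000/1001) = 132315600/1001 ≈ 132183.417 → 132183.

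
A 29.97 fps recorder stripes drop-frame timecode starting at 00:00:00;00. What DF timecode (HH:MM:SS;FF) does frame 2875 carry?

Each 10-minute DF block holds 10 × 60 × 30 − 9 × 2 = 17982 frames. 2875 ÷ 17982 → 0 full blocks, remainder 2875.
Within the partial block the first minute is 1800 frames and each further minute 1798, so 1 further minute boundary passed. Total skipped labels = 18 × 0 + 2 × 1 = 2.
Non-drop label index = 2875 + 2 = 2877; at 30 labels/s that is 00:01:35:27, i.e. DF 00:01:35;27.

00:01:35;27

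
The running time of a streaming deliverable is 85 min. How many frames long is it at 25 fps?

85 min = 5100 s.
Frames = 5100 × 25 = 127500.

127500 frames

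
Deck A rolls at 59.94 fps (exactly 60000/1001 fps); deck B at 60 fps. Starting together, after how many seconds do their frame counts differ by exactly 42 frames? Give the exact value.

700.7 seconds

The gap grows by |60 − 60000/1001| = 60/1001 frames per second.
Time for a 42-frame gap: 42 ÷ (60/1001) = 700.7 s.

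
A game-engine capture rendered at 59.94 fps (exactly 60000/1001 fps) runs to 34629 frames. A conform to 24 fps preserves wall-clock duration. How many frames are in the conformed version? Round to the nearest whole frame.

Frames at target rate = 34629 × (24) / (60000/1001) = 34663629/2500 ≈ 13865.452.
Nearest whole frame: 13865.

13865 frames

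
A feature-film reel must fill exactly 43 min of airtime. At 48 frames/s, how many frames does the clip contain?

43 min = 2580 s.
Frames = 2580 × 48 = 123840.

123840 frames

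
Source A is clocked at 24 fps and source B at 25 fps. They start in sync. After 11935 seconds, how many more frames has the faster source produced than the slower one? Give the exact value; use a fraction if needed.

A emits 24 × 11935 = 286440 frames; B emits 25 × 11935 = 298375.
Difference = 11935 frames; B is ahead of A.

11935 frames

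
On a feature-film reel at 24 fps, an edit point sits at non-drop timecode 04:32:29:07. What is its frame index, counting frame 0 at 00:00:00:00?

Total seconds to the label: (4 × 3600 + 32 × 60 + 29) = 16349.
Frame index = 16349 × 24 + 7 = 392383.

392383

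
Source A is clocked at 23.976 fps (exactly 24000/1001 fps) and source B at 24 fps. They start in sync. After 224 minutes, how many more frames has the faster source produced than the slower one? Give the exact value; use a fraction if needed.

224 min = 13440 s.
A emits 24000/1001 × 13440 = 46080000/143 frames; B emits 24 × 13440 = 322560.
Difference = 46080/143 frames (≈ 322.2378); B is ahead of A.

46080/143 frames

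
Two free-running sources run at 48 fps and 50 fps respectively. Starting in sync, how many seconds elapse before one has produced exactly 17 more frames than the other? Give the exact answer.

8.5 seconds

The gap grows by |50 − 48| = 2 frames per second.
Time for a 17-frame gap: 17 ÷ (2) = 8.5 s.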